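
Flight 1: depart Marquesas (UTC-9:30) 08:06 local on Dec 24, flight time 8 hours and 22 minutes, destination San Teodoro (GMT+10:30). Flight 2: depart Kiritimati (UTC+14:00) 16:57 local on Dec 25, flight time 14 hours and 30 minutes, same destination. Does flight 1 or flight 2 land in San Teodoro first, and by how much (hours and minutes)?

Flight 1 in UTC: 08:06 + 9:30 = 17:36 on Dec 24.
+8 hours 22 minutes → arrive 01:58 UTC on Dec 25.
Flight 2 in UTC: 16:57 − 14:00 = 02:57 on Dec 25.
+14 hours 30 minutes → arrive 17:27 UTC on Dec 25.
Flight 1 lands earlier by 15 hours 29 minutes.

the first, by 15 hours 29 minutes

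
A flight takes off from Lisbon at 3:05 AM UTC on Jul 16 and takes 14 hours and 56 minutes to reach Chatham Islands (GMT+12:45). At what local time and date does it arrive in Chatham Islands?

6:46 AM on July 17

Departure is given in UTC: 3:05 AM on Jul 16.
Add 14 hours 56 minutes → 6:01 PM UTC.
Chatham Islands is UTC+12:45: 6:01 PM + 12:45 = 6:46 AM on Jul 17.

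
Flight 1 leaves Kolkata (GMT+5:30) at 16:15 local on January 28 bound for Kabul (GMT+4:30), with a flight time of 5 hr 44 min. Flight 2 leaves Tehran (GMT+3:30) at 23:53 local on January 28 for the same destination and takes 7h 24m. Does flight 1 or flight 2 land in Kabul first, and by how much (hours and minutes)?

Flight 1 in UTC: 16:15 − 5:30 = 10:45 on Jan 28.
+5 hours 44 minutes → arrive 16:29 UTC on Jan 28.
Flight 2 in UTC: 23:53 − 3:30 = 20:23 on Jan 28.
+7 hours and 24 minutes → arrive 03:47 UTC on Jan 29.
Flight 1 lands earlier by 11 hours 18 minutes.

the first, by 11 hours 18 minutes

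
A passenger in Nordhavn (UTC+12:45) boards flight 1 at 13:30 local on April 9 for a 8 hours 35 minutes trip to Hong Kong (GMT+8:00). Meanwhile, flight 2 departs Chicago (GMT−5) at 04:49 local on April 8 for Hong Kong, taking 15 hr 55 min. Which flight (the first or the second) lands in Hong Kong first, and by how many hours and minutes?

the second, by 7 hours 36 minutes

Flight 1 in UTC: 13:30 − 12:45 = 00:45 on Apr 9.
+8 hours 35 minutes → arrive 09:20 UTC on Apr 9.
Flight 2 in UTC: 04:49 + 5:00 = 09:49 on Apr 8.
+15 hours 55 minutes → arrive 01:44 UTC on Apr 9.
Flight 2 lands earlier by 7 hours 36 minutes.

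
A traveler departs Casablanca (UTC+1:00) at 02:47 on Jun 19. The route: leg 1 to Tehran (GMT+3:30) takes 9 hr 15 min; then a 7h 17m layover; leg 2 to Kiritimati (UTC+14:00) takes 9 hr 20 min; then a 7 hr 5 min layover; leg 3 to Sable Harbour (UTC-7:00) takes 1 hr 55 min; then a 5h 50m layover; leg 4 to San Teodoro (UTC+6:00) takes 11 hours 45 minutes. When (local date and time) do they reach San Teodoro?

Convert departure to UTC: 02:47 − 1:00 = 01:47 UTC on Jun 19.
Add 9 hours 15 minutes leg 1 → 11:02 UTC.
Add 7 hours and 17 minutes layover in Tehran → 18:19 UTC.
Add 9 hours and 20 minutes leg 2 → 03:39 UTC (Jun 20).
Add 7 hours and 5 minutes layover in Kiritimati → 10:44 UTC.
Add 1 hour 55 minutes leg 3 → 12:39 UTC.
Add 5 hours 50 minutes layover in Sable Harbour → 18:29 UTC.
Add 11 hours and 45 minutes leg 4 → 06:14 UTC (Jun 21).
San Teodoro is UTC+6:00, so local arrival = 06:14 + 6:00 = 12:14 on Jun 21.

12:14 on Jun 21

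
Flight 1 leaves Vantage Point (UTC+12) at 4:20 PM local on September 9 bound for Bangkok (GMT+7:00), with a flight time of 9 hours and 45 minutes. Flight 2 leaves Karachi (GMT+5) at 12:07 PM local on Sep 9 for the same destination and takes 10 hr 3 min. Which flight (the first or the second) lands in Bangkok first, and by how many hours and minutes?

the first, by 3 hours 5 minutes

Flight 1 in UTC: 4:20 PM − 12:00 = 4:20 AM on Sep 9.
+9 hours 45 minutes → arrive 2:05 PM UTC on Sep 9.
Flight 2 in UTC: 12:07 PM − 5:00 = 7:07 AM on Sep 9.
+10 hours and 3 minutes → arrive 5:10 PM UTC on Sep 9.
Flight 1 lands earlier by 3 hours 5 minutes.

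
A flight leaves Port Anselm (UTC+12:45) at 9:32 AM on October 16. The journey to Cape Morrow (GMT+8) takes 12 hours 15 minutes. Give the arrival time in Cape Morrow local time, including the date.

5:02 PM on October 16

Convert departure to UTC: 9:32 AM − 12:45 = 8:47 PM UTC on Oct 15.
Add 12 hours and 15 minutes travel time → 9:02 AM UTC (Oct 16).
Cape Morrow is UTC+8:00, so local arrival = 9:02 AM + 8:00 = 5:02 PM on Oct 16.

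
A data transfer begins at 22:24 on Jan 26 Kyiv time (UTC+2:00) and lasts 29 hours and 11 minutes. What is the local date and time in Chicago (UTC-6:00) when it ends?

19:35 on January 27

Convert start to UTC: 22:24 − 2:00 = 20:24 UTC on Jan 26.
Add 29 hours 11 minutes duration → 01:35 UTC (Jan 28).
Chicago is UTC−6:00, so local end time = 01:35 − 6:00 = 19:35 on Jan 27.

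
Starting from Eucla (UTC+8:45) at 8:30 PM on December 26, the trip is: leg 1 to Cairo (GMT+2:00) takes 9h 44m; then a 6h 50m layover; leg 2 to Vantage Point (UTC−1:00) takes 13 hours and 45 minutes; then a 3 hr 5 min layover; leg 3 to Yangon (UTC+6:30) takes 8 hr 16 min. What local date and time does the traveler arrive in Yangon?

Convert departure to UTC: 8:30 PM − 8:45 = 11:45 AM UTC on Dec 26.
Add 9 hours and 44 minutes leg 1 → 9:29 PM UTC.
Add 6 hours and 50 minutes layover in Cairo → 4:19 AM UTC (Dec 27).
Add 13 hours 45 minutes leg 2 → 6:04 PM UTC.
Add 3 hours and 5 minutes layover in Vantage Point → 9:09 PM UTC.
Add 8 hours and 16 minutes leg 3 → 5:25 AM UTC (Dec 28).
Yangon is UTC+6:30, so local arrival = 5:25 AM + 6:30 = 11:55 AM on Dec 28.

11:55 AM on Dec 28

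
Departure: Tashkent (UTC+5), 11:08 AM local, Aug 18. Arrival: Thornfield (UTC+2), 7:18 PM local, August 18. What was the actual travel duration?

11 hours 10 minutes

Departure in UTC: 11:08 AM − 5:00 = 6:08 AM on Aug 18.
Arrival in UTC: 7:18 PM − 2:00 = 5:18 PM on Aug 18.
Elapsed = 5:18 PM − 6:08 AM = 11 hours 10 minutes.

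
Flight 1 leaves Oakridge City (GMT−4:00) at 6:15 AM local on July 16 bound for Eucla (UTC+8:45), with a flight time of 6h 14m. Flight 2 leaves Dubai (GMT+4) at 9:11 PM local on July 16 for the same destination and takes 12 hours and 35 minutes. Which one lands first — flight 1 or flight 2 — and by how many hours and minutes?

Flight 1 in UTC: 6:15 AM + 4:00 = 10:15 AM on Jul 16.
+6 hours 14 minutes → arrive 4:29 PM UTC on Jul 16.
Flight 2 in UTC: 9:11 PM − 4:00 = 5:11 PM on Jul 16.
+12 hours and 35 minutes → arrive 5:46 AM UTC on Jul 17.
Flight 1 lands earlier by 13 hours 17 minutes.

the first, by 13 hours 17 minutes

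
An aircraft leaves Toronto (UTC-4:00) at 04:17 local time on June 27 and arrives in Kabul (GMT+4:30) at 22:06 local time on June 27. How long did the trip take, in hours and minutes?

Departure in UTC: 04:17 + 4:00 = 08:17 on Jun 27.
Arrival in UTC: 22:06 − 4:30 = 17:36 on Jun 27.
Elapsed = 17:36 − 08:17 = 9 hours 19 minutes.

9 hours 19 minutes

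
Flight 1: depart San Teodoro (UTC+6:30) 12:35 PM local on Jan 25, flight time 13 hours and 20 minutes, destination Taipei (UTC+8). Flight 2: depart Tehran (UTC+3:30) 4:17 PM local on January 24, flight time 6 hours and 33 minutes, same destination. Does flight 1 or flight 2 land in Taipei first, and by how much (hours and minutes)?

the second, by 24 hours 5 minutes

Flight 1 in UTC: 12:35 PM − 6:30 = 6:05 AM on Jan 25.
+13 hours 20 minutes → arrive 7:25 PM UTC on Jan 25.
Flight 2 in UTC: 4:17 PM − 3:30 = 12:47 PM on Jan 24.
+6 hours and 33 minutes → arrive 7:20 PM UTC on Jan 24.
Flight 2 lands earlier by 24 hours 5 minutes.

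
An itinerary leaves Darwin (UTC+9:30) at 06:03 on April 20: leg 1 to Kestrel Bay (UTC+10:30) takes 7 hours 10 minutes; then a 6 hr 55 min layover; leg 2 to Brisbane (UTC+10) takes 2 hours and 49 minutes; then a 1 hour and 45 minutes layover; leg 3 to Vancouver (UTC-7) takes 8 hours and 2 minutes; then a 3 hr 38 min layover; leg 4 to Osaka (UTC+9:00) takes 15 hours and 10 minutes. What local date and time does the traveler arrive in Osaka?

03:02 on April 22

Convert departure to UTC: 06:03 − 9:30 = 20:33 UTC on Apr 19.
Add 7 hours 10 minutes leg 1 → 03:43 UTC (Apr 20).
Add 6 hours 55 minutes layover in Kestrel Bay → 10:38 UTC.
Add 2 hours 49 minutes leg 2 → 13:27 UTC.
Add 1 hour 45 minutes layover in Brisbane → 15:12 UTC.
Add 8 hours 2 minutes leg 3 → 23:14 UTC.
Add 3 hours 38 minutes layover in Vancouver → 02:52 UTC (Apr 21).
Add 15 hours and 10 minutes leg 4 → 18:02 UTC.
Osaka is UTC+9:00, so local arrival = 18:02 + 9:00 = 03:02 on Apr 22.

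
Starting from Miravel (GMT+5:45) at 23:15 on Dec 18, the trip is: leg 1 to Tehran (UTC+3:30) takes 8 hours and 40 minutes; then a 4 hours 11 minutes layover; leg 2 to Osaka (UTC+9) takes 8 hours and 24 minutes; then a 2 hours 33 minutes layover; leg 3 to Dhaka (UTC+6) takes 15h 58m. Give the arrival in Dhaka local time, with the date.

15:16 on December 20

Convert departure to UTC: 23:15 − 5:45 = 17:30 UTC on Dec 18.
Add 8 hours and 40 minutes leg 1 → 02:10 UTC (Dec 19).
Add 4 hours and 11 minutes layover in Tehran → 06:21 UTC.
Add 8 hours and 24 minutes leg 2 → 14:45 UTC.
Add 2 hours 33 minutes layover in Osaka → 17:18 UTC.
Add 15 hours and 58 minutes leg 3 → 09:16 UTC (Dec 20).
Dhaka is UTC+6:00, so local arrival = 09:16 + 6:00 = 15:16 on Dec 20.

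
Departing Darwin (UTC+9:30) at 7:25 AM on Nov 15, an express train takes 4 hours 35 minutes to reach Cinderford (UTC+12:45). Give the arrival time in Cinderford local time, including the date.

Convert departure to UTC: 7:25 AM − 9:30 = 9:55 PM UTC on Nov 14.
Add 4 hours 35 minutes travel time → 2:30 AM UTC (Nov 15).
Cinderford is UTC+12:45, so local arrival = 2:30 AM + 12:45 = 3:15 PM on Nov 15.

3:15 PM on November 15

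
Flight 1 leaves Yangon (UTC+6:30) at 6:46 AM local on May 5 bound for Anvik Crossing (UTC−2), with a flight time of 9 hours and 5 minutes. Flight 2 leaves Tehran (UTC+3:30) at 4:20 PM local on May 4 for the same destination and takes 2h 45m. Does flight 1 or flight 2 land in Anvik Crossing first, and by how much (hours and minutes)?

the second, by 17 hours 46 minutes

Flight 1 in UTC: 6:46 AM − 6:30 = 12:16 AM on May 5.
+9 hours and 5 minutes → arrive 9:21 AM UTC on May 5.
Flight 2 in UTC: 4:20 PM − 3:30 = 12:50 PM on May 4.
+2 hours 45 minutes → arrive 3:35 PM UTC on May 4.
Flight 2 lands earlier by 17 hours 46 minutes.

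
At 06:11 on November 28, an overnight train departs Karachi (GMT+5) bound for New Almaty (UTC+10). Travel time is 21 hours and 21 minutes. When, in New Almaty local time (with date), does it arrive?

Convert departure to UTC: 06:11 − 5:00 = 01:11 UTC on Nov 28.
Add 21 hours and 21 minutes travel time → 22:32 UTC.
New Almaty is UTC+10:00, so local arrival = 22:32 + 10:00 = 08:32 on Nov 29.

08:32 on Nov 29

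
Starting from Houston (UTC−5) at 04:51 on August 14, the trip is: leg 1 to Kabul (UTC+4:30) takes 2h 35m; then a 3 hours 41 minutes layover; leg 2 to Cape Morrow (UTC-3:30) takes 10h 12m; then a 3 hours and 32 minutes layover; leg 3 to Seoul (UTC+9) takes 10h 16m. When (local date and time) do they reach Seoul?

01:07 on Aug 16

Convert departure to UTC: 04:51 + 5:00 = 09:51 UTC on Aug 14.
Add 2 hours 35 minutes leg 1 → 12:26 UTC.
Add 3 hours 41 minutes layover in Kabul → 16:07 UTC.
Add 10 hours and 12 minutes leg 2 → 02:19 UTC (Aug 15).
Add 3 hours and 32 minutes layover in Cape Morrow → 05:51 UTC.
Add 10 hours and 16 minutes leg 3 → 16:07 UTC.
Seoul is UTC+9:00, so local arrival = 16:07 + 9:00 = 01:07 on Aug 16.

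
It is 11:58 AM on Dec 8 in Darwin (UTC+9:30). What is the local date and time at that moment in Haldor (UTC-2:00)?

12:28 AM on Dec 8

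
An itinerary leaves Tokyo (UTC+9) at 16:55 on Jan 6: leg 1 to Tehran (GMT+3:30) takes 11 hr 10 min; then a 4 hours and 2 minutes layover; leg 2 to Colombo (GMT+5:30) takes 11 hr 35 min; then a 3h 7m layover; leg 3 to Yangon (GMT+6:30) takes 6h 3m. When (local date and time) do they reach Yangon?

02:22 on January 8

Convert departure to UTC: 16:55 − 9:00 = 07:55 UTC on Jan 6.
Add 11 hours and 10 minutes leg 1 → 19:05 UTC.
Add 4 hours and 2 minutes layover in Tehran → 23:07 UTC.
Add 11 hours and 35 minutes leg 2 → 10:42 UTC (Jan 7).
Add 3 hours and 7 minutes layover in Colombo → 13:49 UTC.
Add 6 hours and 3 minutes leg 3 → 19:52 UTC.
Yangon is UTC+6:30, so local arrival = 19:52 + 6:30 = 02:22 on Jan 8.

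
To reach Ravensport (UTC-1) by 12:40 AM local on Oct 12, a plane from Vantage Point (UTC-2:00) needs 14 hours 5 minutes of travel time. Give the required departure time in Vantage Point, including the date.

Target arrival in UTC: 12:40 AM + 1:00 = 1:40 AM on Oct 12.
Subtract 14 hours and 5 minutes → departure 11:35 AM UTC on Oct 11.
Vantage Point is UTC−2:00: 11:35 AM − 2:00 = 9:35 AM on Oct 11.

9:35 AM on October 11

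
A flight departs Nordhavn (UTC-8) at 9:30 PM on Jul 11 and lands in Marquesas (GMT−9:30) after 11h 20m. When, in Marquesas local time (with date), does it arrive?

7:20 AM on Jul 12

Marquesas is 1:30 behind Nordhavn.
After 11 hours and 20 minutes it is 8:50 AM (Jul 12) in Nordhavn.
Shift by the zone difference: 8:50 AM − 1:30 = 7:20 AM on Jul 12 in Marquesas.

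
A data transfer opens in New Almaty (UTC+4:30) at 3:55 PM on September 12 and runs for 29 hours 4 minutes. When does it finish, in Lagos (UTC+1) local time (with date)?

Lagos is 3:30 behind New Almaty.
After 29 hours and 4 minutes it is 8:59 PM (Sep 13) in New Almaty.
Shift by the zone difference: 8:59 PM − 3:30 = 5:29 PM on Sep 13 in Lagos.

5:29 PM on September 13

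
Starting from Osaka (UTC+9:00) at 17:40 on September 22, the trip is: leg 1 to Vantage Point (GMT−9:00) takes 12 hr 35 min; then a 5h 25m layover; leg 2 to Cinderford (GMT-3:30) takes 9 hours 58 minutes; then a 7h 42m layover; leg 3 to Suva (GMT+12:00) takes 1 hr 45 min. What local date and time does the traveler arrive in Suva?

Convert departure to UTC: 17:40 − 9:00 = 08:40 UTC on Sep 22.
Add 12 hours and 35 minutes leg 1 → 21:15 UTC.
Add 5 hours 25 minutes layover in Vantage Point → 02:40 UTC (Sep 23).
Add 9 hours and 58 minutes leg 2 → 12:38 UTC.
Add 7 hours 42 minutes layover in Cinderford → 20:20 UTC.
Add 1 hour and 45 minutes leg 3 → 22:05 UTC.
Suva is UTC+12:00, so local arrival = 22:05 + 12:00 = 10:05 on Sep 24.

10:05 on September 24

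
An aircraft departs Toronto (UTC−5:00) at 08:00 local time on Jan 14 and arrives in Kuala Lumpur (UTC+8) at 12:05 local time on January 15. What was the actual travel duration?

15 hours 5 minutes

Departure in UTC: 08:00 + 5:00 = 13:00 on Jan 14.
Arrival in UTC: 12:05 − 8:00 = 04:05 on Jan 15.
Elapsed = 04:05 − 13:00 (+1 day) = 15 hours 5 minutes.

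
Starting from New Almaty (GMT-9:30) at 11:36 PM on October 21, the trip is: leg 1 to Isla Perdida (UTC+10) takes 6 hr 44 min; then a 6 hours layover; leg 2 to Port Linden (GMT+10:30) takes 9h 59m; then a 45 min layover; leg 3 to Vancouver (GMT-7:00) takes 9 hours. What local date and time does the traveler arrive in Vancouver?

Convert departure to UTC: 11:36 PM + 9:30 = 9:06 AM UTC on Oct 22.
Add 6 hours and 44 minutes leg 1 → 3:50 PM UTC.
Add 6 hours layover in Isla Perdida → 9:50 PM UTC.
Add 9 hours and 59 minutes leg 2 → 7:49 AM UTC (Oct 23).
Add 45 minutes layover in Port Linden → 8:34 AM UTC.
Add 9 hours leg 3 → 5:34 PM UTC.
Vancouver is UTC−7:00, so local arrival = 5:34 PM − 7:00 = 10:34 AM on Oct 23.

10:34 AM on October 23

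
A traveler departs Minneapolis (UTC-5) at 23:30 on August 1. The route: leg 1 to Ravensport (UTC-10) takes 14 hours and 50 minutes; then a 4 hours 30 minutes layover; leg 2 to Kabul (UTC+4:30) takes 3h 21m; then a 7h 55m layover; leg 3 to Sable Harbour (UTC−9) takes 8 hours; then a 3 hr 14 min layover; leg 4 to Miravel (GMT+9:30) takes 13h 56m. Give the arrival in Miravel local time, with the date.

21:46 on August 4

Convert departure to UTC: 23:30 + 5:00 = 04:30 UTC on Aug 2.
Add 14 hours and 50 minutes leg 1 → 19:20 UTC.
Add 4 hours 30 minutes layover in Ravensport → 23:50 UTC.
Add 3 hours 21 minutes leg 2 → 03:11 UTC (Aug 3).
Add 7 hours and 55 minutes layover in Kabul → 11:06 UTC.
Add 8 hours leg 3 → 19:06 UTC.
Add 3 hours and 14 minutes layover in Sable Harbour → 22:20 UTC.
Add 13 hours and 56 minutes leg 4 → 12:16 UTC (Aug 4).
Miravel is UTC+9:30, so local arrival = 12:16 + 9:30 = 21:46 on Aug 4.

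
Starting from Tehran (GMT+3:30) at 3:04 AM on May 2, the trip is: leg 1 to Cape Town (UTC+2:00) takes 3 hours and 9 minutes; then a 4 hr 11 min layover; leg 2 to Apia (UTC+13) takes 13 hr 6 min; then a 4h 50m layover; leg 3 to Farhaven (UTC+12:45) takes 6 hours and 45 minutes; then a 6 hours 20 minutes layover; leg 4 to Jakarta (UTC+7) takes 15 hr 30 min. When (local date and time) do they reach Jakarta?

12:25 PM on May 4

Convert departure to UTC: 3:04 AM − 3:30 = 11:34 PM UTC on May 1.
Add 3 hours 9 minutes leg 1 → 2:43 AM UTC (May 2).
Add 4 hours and 11 minutes layover in Cape Town → 6:54 AM UTC.
Add 13 hours 6 minutes leg 2 → 8:00 PM UTC.
Add 4 hours 50 minutes layover in Apia → 12:50 AM UTC (May 3).
Add 6 hours and 45 minutes leg 3 → 7:35 AM UTC.
Add 6 hours and 20 minutes layover in Farhaven → 1:55 PM UTC.
Add 15 hours and 30 minutes leg 4 → 5:25 AM UTC (May 4).
Jakarta is UTC+7:00, so local arrival = 5:25 AM + 7:00 = 12:25 PM on May 4.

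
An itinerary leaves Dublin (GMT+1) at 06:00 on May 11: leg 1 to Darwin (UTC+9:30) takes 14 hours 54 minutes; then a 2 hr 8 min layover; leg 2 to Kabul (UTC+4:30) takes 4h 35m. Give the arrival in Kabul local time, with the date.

07:07 on May 12

Convert departure to UTC: 06:00 − 1:00 = 05:00 UTC on May 11.
Add 14 hours and 54 minutes leg 1 → 19:54 UTC.
Add 2 hours 8 minutes layover in Darwin → 22:02 UTC.
Add 4 hours 35 minutes leg 2 → 02:37 UTC (May 12).
Kabul is UTC+4:30, so local arrival = 02:37 + 4:30 = 07:07 on May 12.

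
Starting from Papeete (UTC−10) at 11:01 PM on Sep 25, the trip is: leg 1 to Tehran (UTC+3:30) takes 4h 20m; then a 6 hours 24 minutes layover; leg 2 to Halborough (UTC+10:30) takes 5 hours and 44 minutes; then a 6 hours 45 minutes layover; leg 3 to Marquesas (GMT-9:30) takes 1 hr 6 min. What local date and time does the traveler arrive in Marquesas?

11:50 PM on September 26

Convert departure to UTC: 11:01 PM + 10:00 = 9:01 AM UTC on Sep 26.
Add 4 hours and 20 minutes leg 1 → 1:21 PM UTC.
Add 6 hours 24 minutes layover in Tehran → 7:45 PM UTC.
Add 5 hours and 44 minutes leg 2 → 1:29 AM UTC (Sep 27).
Add 6 hours 45 minutes layover in Halborough → 8:14 AM UTC.
Add 1 hour 6 minutes leg 3 → 9:20 AM UTC.
Marquesas is UTC−9:30, so local arrival = 9:20 AM − 9:30 = 11:50 PM on Sep 26.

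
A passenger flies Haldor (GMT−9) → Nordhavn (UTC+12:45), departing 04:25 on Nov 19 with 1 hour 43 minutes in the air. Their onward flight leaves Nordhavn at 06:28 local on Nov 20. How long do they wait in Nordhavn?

Convert departure to UTC: 04:25 + 9:00 = 13:25 UTC on Nov 19.
Add 1 hour and 43 minutes flight time → 15:08 UTC.
Nordhavn is UTC+12:45, so local arrival = 15:08 + 12:45 = 03:53 on Nov 20.
Layover = 06:28 − 03:53 = 2 hours 35 minutes.

2 hours 35 minutes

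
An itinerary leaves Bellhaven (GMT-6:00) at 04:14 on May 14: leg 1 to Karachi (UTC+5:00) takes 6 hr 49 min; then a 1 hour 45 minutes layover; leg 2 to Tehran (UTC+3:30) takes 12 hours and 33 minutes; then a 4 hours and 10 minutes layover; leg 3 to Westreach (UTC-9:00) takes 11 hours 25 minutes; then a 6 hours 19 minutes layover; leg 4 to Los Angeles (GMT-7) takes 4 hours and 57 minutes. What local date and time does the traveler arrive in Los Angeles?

03:12 on May 16

Convert departure to UTC: 04:14 + 6:00 = 10:14 UTC on May 14.
Add 6 hours and 49 minutes leg 1 → 17:03 UTC.
Add 1 hour and 45 minutes layover in Karachi → 18:48 UTC.
Add 12 hours 33 minutes leg 2 → 07:21 UTC (May 15).
Add 4 hours and 10 minutes layover in Tehran → 11:31 UTC.
Add 11 hours and 25 minutes leg 3 → 22:56 UTC.
Add 6 hours and 19 minutes layover in Westreach → 05:15 UTC (May 16).
Add 4 hours and 57 minutes leg 4 → 10:12 UTC.
Los Angeles is UTC−7:00, so local arrival = 10:12 − 7:00 = 03:12 on May 16.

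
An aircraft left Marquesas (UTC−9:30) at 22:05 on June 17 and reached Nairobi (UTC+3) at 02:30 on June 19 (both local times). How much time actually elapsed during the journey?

15 hours 55 minutes

Departure in UTC: 22:05 + 9:30 = 07:35 on Jun 18.
Arrival in UTC: 02:30 − 3:00 = 23:30 on Jun 18.
Elapsed = 23:30 − 07:35 = 15 hours 55 minutes.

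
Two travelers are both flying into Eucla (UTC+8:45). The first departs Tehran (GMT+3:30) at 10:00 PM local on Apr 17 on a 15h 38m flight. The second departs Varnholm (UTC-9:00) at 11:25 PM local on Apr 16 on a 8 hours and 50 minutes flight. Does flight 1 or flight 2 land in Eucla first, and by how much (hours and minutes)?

the second, by 16 hours 53 minutes

Flight 1 in UTC: 10:00 PM − 3:30 = 6:30 PM on Apr 17.
+15 hours and 38 minutes → arrive 10:08 AM UTC on Apr 18.
Flight 2 in UTC: 11:25 PM + 9:00 = 8:25 AM on Apr 17.
+8 hours 50 minutes → arrive 5:15 PM UTC on Apr 17.
Flight 2 lands earlier by 16 hours 53 minutes.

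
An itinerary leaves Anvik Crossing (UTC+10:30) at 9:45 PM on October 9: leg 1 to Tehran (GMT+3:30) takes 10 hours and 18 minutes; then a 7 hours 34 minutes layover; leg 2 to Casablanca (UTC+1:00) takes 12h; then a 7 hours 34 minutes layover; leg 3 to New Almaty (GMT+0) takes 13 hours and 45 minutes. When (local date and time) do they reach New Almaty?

Convert departure to UTC: 9:45 PM − 10:30 = 11:15 AM UTC on Oct 9.
Add 10 hours 18 minutes leg 1 → 9:33 PM UTC.
Add 7 hours 34 minutes layover in Tehran → 5:07 AM UTC (Oct 10).
Add 12 hours leg 2 → 5:07 PM UTC.
Add 7 hours 34 minutes layover in Casablanca → 12:41 AM UTC (Oct 11).
Add 13 hours 45 minutes leg 3 → 2:26 PM UTC.
New Almaty is UTC+0, so local arrival is the same: 2:26 PM on Oct 11.

2:26 PM on October 11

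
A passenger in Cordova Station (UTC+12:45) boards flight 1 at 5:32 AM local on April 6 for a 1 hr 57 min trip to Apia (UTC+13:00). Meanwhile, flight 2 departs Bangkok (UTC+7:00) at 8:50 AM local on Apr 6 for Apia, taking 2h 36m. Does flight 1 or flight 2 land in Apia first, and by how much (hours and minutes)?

the first, by 9 hours 42 minutes

Flight 1 in UTC: 5:32 AM − 12:45 = 4:47 PM on Apr 5.
+1 hour 57 minutes → arrive 6:44 PM UTC on Apr 5.
Flight 2 in UTC: 8:50 AM − 7:00 = 1:50 AM on Apr 6.
+2 hours and 36 minutes → arrive 4:26 AM UTC on Apr 6.
Flight 1 lands earlier by 9 hours 42 minutes.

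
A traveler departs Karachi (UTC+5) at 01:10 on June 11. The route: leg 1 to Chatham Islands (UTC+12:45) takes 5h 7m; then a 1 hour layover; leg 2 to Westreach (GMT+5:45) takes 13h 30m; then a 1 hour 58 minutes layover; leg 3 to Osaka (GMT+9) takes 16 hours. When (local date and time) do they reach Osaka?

18:45 on Jun 12

Convert departure to UTC: 01:10 − 5:00 = 20:10 UTC on Jun 10.
Add 5 hours 7 minutes leg 1 → 01:17 UTC (Jun 11).
Add 1 hour layover in Chatham Islands → 02:17 UTC.
Add 13 hours 30 minutes leg 2 → 15:47 UTC.
Add 1 hour 58 minutes layover in Westreach → 17:45 UTC.
Add 16 hours leg 3 → 09:45 UTC (Jun 12).
Osaka is UTC+9:00, so local arrival = 09:45 + 9:00 = 18:45 on Jun 12.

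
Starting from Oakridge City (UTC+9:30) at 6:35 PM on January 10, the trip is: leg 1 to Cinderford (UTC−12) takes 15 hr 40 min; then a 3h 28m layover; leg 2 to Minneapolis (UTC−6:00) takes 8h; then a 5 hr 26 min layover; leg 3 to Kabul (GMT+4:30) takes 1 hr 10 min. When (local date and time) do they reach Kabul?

Convert departure to UTC: 6:35 PM − 9:30 = 9:05 AM UTC on Jan 10.
Add 15 hours 40 minutes leg 1 → 12:45 AM UTC (Jan 11).
Add 3 hours and 28 minutes layover in Cinderford → 4:13 AM UTC.
Add 8 hours leg 2 → 12:13 PM UTC.
Add 5 hours 26 minutes layover in Minneapolis → 5:39 PM UTC.
Add 1 hour 10 minutes leg 3 → 6:49 PM UTC.
Kabul is UTC+4:30, so local arrival = 6:49 PM + 4:30 = 11:19 PM on Jan 11.

11:19 PM on Jan 11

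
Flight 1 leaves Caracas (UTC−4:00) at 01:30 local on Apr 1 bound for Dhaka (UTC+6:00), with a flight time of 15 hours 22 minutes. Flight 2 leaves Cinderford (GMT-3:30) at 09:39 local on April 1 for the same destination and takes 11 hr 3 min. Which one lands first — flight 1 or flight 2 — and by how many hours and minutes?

the first, by 3 hours 20 minutes

Flight 1 in UTC: 01:30 + 4:00 = 05:30 on Apr 1.
+15 hours and 22 minutes → arrive 20:52 UTC on Apr 1.
Flight 2 in UTC: 09:39 + 3:30 = 13:09 on Apr 1.
+11 hours and 3 minutes → arrive 00:12 UTC on Apr 2.
Flight 1 lands earlier by 3 hours 20 minutes.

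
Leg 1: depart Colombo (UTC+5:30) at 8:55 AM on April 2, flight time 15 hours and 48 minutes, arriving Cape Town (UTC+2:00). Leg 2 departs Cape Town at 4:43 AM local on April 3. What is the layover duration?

7 hours 30 minutes

Convert departure to UTC: 8:55 AM − 5:30 = 3:25 AM UTC on Apr 2.
Add 15 hours and 48 minutes flight time → 7:13 PM UTC.
Cape Town is UTC+2:00, so local arrival = 7:13 PM + 2:00 = 9:13 PM on Apr 2.
Layover = 4:43 AM − 9:13 PM (+1 day) = 7 hours 30 minutes.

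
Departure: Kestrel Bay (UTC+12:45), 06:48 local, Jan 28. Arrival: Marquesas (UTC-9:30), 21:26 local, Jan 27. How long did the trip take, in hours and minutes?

12 hours 53 minutes

Departure in UTC: 06:48 − 12:45 = 18:03 on Jan 27.
Arrival in UTC: 21:26 + 9:30 = 06:56 on Jan 28.
Elapsed = 06:56 − 18:03 (+1 day) = 12 hours 53 minutes.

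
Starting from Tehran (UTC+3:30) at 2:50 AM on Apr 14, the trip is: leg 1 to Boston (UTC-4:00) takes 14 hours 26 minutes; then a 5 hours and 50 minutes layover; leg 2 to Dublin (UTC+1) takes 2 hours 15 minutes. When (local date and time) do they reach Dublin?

Convert departure to UTC: 2:50 AM − 3:30 = 11:20 PM UTC on Apr 13.
Add 14 hours and 26 minutes leg 1 → 1:46 PM UTC (Apr 14).
Add 5 hours 50 minutes layover in Boston → 7:36 PM UTC.
Add 2 hours and 15 minutes leg 2 → 9:51 PM UTC.
Dublin is UTC+1:00, so local arrival = 9:51 PM + 1:00 = 10:51 PM on Apr 14.

10:51 PM on April 14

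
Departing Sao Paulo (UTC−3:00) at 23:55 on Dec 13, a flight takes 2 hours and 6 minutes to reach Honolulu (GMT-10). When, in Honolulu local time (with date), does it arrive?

Convert departure to UTC: 23:55 + 3:00 = 02:55 UTC on Dec 14.
Add 2 hours and 6 minutes travel time → 05:01 UTC.
Honolulu is UTC−10:00, so local arrival = 05:01 − 10:00 = 19:01 on Dec 13.

19:01 on Dec 13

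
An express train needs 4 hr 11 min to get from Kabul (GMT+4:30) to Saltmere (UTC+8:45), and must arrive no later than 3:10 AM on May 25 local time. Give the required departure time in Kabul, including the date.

Target arrival in UTC: 3:10 AM − 8:45 = 6:25 PM on May 24.
Subtract 4 hours 11 minutes → departure 2:14 PM UTC on May 24.
Kabul is UTC+4:30: 2:14 PM + 4:30 = 6:44 PM on May 24.

6:44 PM on May 24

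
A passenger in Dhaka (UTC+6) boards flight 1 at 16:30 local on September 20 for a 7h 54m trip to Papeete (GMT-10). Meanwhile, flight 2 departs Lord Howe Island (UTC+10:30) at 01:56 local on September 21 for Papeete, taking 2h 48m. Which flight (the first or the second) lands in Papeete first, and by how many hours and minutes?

Flight 1 in UTC: 16:30 − 6:00 = 10:30 on Sep 20.
+7 hours 54 minutes → arrive 18:24 UTC on Sep 20.
Flight 2 in UTC: 01:56 − 10:30 = 15:26 on Sep 20.
+2 hours and 48 minutes → arrive 18:14 UTC on Sep 20.
Flight 2 lands earlier by 10 minutes.

the second, by 10 minutes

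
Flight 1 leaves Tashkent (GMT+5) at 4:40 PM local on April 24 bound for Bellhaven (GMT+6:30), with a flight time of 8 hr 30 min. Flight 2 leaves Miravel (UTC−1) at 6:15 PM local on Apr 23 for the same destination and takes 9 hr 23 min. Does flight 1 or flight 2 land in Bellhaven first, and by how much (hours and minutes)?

Flight 1 in UTC: 4:40 PM − 5:00 = 11:40 AM on Apr 24.
+8 hours and 30 minutes → arrive 8:10 PM UTC on Apr 24.
Flight 2 in UTC: 6:15 PM + 1:00 = 7:15 PM on Apr 23.
+9 hours 23 minutes → arrive 4:38 AM UTC on Apr 24.
Flight 2 lands earlier by 15 hours 32 minutes.

the second, by 15 hours 32 minutes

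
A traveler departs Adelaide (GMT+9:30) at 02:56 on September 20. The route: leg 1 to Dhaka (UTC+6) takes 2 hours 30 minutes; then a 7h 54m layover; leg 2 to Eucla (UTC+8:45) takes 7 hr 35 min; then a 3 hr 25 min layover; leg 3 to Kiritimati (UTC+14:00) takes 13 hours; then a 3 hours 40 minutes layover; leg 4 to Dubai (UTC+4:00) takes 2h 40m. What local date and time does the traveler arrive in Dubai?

14:10 on September 21

Convert departure to UTC: 02:56 − 9:30 = 17:26 UTC on Sep 19.
Add 2 hours 30 minutes leg 1 → 19:56 UTC.
Add 7 hours and 54 minutes layover in Dhaka → 03:50 UTC (Sep 20).
Add 7 hours 35 minutes leg 2 → 11:25 UTC.
Add 3 hours 25 minutes layover in Eucla → 14:50 UTC.
Add 13 hours leg 3 → 03:50 UTC (Sep 21).
Add 3 hours 40 minutes layover in Kiritimati → 07:30 UTC.
Add 2 hours and 40 minutes leg 4 → 10:10 UTC.
Dubai is UTC+4:00, so local arrival = 10:10 + 4:00 = 14:10 on Sep 21.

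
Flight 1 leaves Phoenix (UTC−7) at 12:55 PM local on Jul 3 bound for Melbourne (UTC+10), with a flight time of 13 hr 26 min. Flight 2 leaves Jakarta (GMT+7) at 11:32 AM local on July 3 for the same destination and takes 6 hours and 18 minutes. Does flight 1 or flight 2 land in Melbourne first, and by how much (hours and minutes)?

the second, by 22 hours 31 minutes

Flight 1 in UTC: 12:55 PM + 7:00 = 7:55 PM on Jul 3.
+13 hours 26 minutes → arrive 9:21 AM UTC on Jul 4.
Flight 2 in UTC: 11:32 AM − 7:00 = 4:32 AM on Jul 3.
+6 hours and 18 minutes → arrive 10:50 AM UTC on Jul 3.
Flight 2 lands earlier by 22 hours 31 minutes.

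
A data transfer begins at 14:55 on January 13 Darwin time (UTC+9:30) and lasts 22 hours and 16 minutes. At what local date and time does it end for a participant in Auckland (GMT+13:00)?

Convert start to UTC: 14:55 − 9:30 = 05:25 UTC on Jan 13.
Add 22 hours 16 minutes duration → 03:41 UTC (Jan 14).
Auckland is UTC+13:00, so local end time = 03:41 + 13:00 = 16:41 on Jan 14.

16:41 on January 14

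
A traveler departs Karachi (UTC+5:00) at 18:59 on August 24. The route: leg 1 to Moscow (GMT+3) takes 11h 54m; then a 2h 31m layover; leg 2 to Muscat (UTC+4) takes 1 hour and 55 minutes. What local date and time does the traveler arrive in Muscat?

10:19 on August 25

Convert departure to UTC: 18:59 − 5:00 = 13:59 UTC on Aug 24.
Add 11 hours 54 minutes leg 1 → 01:53 UTC (Aug 25).
Add 2 hours 31 minutes layover in Moscow → 04:24 UTC.
Add 1 hour and 55 minutes leg 2 → 06:19 UTC.
Muscat is UTC+4:00, so local arrival = 06:19 + 4:00 = 10:19 on Aug 25.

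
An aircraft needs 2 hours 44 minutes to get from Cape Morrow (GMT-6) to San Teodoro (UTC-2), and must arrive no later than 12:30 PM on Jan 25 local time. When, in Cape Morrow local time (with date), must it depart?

5:46 AM on January 25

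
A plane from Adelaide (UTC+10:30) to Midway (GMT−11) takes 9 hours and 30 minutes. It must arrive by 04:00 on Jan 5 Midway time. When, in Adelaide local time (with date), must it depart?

16:00 on January 5

Target arrival in UTC: 04:00 + 11:00 = 15:00 on Jan 5.
Subtract 9 hours 30 minutes → departure 05:30 UTC on Jan 5.
Adelaide is UTC+10:30: 05:30 + 10:30 = 16:00 on Jan 5.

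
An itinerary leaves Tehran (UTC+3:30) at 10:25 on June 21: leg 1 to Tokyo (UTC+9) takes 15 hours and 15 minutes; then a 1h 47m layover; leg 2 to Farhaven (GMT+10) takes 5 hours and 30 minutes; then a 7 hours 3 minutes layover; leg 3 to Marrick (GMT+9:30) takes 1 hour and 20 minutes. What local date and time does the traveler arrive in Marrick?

23:20 on June 22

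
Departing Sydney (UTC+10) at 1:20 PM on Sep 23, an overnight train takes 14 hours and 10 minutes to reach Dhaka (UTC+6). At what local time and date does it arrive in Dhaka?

11:30 PM on September 23

Convert departure to UTC: 1:20 PM − 10:00 = 3:20 AM UTC on Sep 23.
Add 14 hours 10 minutes travel time → 5:30 PM UTC.
Dhaka is UTC+6:00, so local arrival = 5:30 PM + 6:00 = 11:30 PM on Sep 23.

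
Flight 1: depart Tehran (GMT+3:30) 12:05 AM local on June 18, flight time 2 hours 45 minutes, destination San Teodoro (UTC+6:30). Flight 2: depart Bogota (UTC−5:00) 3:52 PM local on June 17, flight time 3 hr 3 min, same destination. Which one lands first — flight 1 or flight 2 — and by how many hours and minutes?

Flight 1 in UTC: 12:05 AM − 3:30 = 8:35 PM on Jun 17.
+2 hours 45 minutes → arrive 11:20 PM UTC on Jun 17.
Flight 2 in UTC: 3:52 PM + 5:00 = 8:52 PM on Jun 17.
+3 hours and 3 minutes → arrive 11:55 PM UTC on Jun 17.
Flight 1 lands earlier by 35 minutes.

the first, by 35 minutes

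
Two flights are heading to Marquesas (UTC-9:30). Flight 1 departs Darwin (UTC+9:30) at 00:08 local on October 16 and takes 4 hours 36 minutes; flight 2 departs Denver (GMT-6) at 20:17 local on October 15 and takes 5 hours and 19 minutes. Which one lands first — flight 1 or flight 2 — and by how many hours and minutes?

Flight 1 in UTC: 00:08 − 9:30 = 14:38 on Oct 15.
+4 hours 36 minutes → arrive 19:14 UTC on Oct 15.
Flight 2 in UTC: 20:17 + 6:00 = 02:17 on Oct 16.
+5 hours and 19 minutes → arrive 07:36 UTC on Oct 16.
Flight 1 lands earlier by 12 hours 22 minutes.

the first, by 12 hours 22 minutes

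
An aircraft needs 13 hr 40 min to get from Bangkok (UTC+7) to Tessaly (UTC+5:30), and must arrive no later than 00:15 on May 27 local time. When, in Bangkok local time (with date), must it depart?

12:05 on May 26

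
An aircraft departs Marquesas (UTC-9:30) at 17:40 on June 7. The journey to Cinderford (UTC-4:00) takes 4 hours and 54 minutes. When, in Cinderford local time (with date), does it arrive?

Convert departure to UTC: 17:40 + 9:30 = 03:10 UTC on Jun 8.
Add 4 hours and 54 minutes travel time → 08:04 UTC.
Cinderford is UTC−4:00, so local arrival = 08:04 − 4:00 = 04:04 on Jun 8.

04:04 on June 8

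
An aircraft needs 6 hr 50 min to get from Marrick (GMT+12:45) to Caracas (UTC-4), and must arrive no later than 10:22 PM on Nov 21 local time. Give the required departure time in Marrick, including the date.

Target arrival in UTC: 10:22 PM + 4:00 = 2:22 AM on Nov 22.
Subtract 6 hours 50 minutes → departure 7:32 PM UTC on Nov 21.
Marrick is UTC+12:45: 7:32 PM + 12:45 = 8:17 AM on Nov 22.

8:17 AM on Nov 22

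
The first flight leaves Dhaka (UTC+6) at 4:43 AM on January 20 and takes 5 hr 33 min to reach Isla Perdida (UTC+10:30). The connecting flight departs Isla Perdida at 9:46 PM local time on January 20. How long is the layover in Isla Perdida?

7 hours

Convert departure to UTC: 4:43 AM − 6:00 = 10:43 PM UTC on Jan 19.
Add 5 hours and 33 minutes flight time → 4:16 AM UTC (Jan 20).
Isla Perdida is UTC+10:30, so local arrival = 4:16 AM + 10:30 = 2:46 PM on Jan 20.
Layover = 9:46 PM − 2:46 PM = 7 hours.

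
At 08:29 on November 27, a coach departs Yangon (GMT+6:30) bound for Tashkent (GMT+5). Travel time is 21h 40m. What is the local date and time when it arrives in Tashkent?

04:39 on November 28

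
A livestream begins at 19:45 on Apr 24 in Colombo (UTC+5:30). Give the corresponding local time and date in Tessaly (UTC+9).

Tessaly is 3:30 ahead of Colombo.
Shift by the zone difference: 19:45 + 3:30 = 23:15 on Apr 24 in Tessaly.

23:15 on April 24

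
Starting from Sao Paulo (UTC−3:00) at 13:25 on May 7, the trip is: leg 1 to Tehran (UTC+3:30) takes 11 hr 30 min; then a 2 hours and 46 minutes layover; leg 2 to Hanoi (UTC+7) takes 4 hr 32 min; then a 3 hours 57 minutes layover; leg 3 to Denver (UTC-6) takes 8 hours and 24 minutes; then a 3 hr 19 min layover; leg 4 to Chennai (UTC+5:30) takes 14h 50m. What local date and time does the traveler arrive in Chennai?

Convert departure to UTC: 13:25 + 3:00 = 16:25 UTC on May 7.
Add 11 hours 30 minutes leg 1 → 03:55 UTC (May 8).
Add 2 hours and 46 minutes layover in Tehran → 06:41 UTC.
Add 4 hours and 32 minutes leg 2 → 11:13 UTC.
Add 3 hours and 57 minutes layover in Hanoi → 15:10 UTC.
Add 8 hours and 24 minutes leg 3 → 23:34 UTC.
Add 3 hours and 19 minutes layover in Denver → 02:53 UTC (May 9).
Add 14 hours and 50 minutes leg 4 → 17:43 UTC.
Chennai is UTC+5:30, so local arrival = 17:43 + 5:30 = 23:13 on May 9.

23:13 on May 9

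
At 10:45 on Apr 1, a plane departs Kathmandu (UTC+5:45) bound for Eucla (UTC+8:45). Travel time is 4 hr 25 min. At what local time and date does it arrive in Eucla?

18:10 on Apr 1

Convert departure to UTC: 10:45 − 5:45 = 05:00 UTC on Apr 1.
Add 4 hours 25 minutes travel time → 09:25 UTC.
Eucla is UTC+8:45, so local arrival = 09:25 + 8:45 = 18:10 on Apr 1.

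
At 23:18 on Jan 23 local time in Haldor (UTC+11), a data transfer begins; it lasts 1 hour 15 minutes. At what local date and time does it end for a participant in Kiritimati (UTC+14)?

03:33 on January 24

Kiritimati is 3:00 ahead of Haldor.
After 1 hour 15 minutes it is 00:33 (Jan 24) in Haldor.
Shift by the zone difference: 00:33 + 3:00 = 03:33 on Jan 24 in Kiritimati.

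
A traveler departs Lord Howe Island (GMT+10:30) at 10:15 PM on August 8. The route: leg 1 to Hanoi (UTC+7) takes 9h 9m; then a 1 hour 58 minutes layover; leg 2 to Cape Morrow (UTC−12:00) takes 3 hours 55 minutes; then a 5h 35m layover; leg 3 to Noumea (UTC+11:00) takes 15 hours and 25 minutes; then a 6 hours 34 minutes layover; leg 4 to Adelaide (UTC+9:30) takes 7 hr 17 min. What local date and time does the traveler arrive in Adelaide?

11:08 PM on August 10

Convert departure to UTC: 10:15 PM − 10:30 = 11:45 AM UTC on Aug 8.
Add 9 hours and 9 minutes leg 1 → 8:54 PM UTC.
Add 1 hour and 58 minutes layover in Hanoi → 10:52 PM UTC.
Add 3 hours 55 minutes leg 2 → 2:47 AM UTC (Aug 9).
Add 5 hours and 35 minutes layover in Cape Morrow → 8:22 AM UTC.
Add 15 hours and 25 minutes leg 3 → 11:47 PM UTC.
Add 6 hours and 34 minutes layover in Noumea → 6:21 AM UTC (Aug 10).
Add 7 hours and 17 minutes leg 4 → 1:38 PM UTC.
Adelaide is UTC+9:30, so local arrival = 1:38 PM + 9:30 = 11:08 PM on Aug 10.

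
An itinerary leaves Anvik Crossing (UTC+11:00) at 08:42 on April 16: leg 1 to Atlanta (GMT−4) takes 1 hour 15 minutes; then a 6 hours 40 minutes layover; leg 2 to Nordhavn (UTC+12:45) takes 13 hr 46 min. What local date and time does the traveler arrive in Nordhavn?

08:08 on April 17

Convert departure to UTC: 08:42 − 11:00 = 21:42 UTC on Apr 15.
Add 1 hour 15 minutes leg 1 → 22:57 UTC.
Add 6 hours and 40 minutes layover in Atlanta → 05:37 UTC (Apr 16).
Add 13 hours 46 minutes leg 2 → 19:23 UTC.
Nordhavn is UTC+12:45, so local arrival = 19:23 + 12:45 = 08:08 on Apr 17.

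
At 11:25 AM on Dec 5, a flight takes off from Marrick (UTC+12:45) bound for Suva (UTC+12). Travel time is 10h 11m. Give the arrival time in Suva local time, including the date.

Convert departure to UTC: 11:25 AM − 12:45 = 10:40 PM UTC on Dec 4.
Add 10 hours and 11 minutes travel time → 8:51 AM UTC (Dec 5).
Suva is UTC+12:00, so local arrival = 8:51 AM + 12:00 = 8:51 PM on Dec 5.

8:51 PM on December 5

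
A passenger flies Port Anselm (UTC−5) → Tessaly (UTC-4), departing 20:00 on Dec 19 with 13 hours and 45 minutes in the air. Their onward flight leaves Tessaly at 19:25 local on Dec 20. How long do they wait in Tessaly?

Convert departure to UTC: 20:00 + 5:00 = 01:00 UTC on Dec 20.
Add 13 hours and 45 minutes flight time → 14:45 UTC.
Tessaly is UTC−4:00, so local arrival = 14:45 − 4:00 = 10:45 on Dec 20.
Layover = 19:25 − 10:45 = 8 hours 40 minutes.

8 hours 40 minutes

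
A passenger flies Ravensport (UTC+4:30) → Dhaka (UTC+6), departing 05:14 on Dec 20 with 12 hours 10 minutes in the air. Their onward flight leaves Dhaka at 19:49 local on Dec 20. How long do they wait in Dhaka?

55 minutes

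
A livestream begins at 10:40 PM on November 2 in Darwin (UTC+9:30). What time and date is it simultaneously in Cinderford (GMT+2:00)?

3:10 PM on November 2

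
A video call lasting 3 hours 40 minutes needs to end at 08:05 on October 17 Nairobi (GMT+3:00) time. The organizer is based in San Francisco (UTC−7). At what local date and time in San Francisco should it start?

18:25 on October 16

Target end time in UTC: 08:05 − 3:00 = 05:05 on Oct 17.
Subtract 3 hours and 40 minutes → start 01:25 UTC on Oct 17.
San Francisco is UTC−7:00: 01:25 − 7:00 = 18:25 on Oct 16.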